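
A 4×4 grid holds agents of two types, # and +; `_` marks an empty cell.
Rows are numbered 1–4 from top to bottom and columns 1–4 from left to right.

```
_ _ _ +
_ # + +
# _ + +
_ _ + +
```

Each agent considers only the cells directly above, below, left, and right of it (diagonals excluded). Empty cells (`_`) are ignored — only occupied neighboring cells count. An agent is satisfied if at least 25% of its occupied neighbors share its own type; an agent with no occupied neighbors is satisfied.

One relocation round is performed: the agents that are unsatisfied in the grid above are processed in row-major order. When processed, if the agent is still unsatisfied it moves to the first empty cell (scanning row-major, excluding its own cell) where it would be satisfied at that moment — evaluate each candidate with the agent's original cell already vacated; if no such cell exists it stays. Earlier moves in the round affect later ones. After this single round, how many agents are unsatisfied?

Initially unsatisfied (in order): (2,2).
  (2,2) → (1,1).
Resulting grid:
# _ _ +
_ _ + +
# _ + +
_ _ + +
All satisfied now.

0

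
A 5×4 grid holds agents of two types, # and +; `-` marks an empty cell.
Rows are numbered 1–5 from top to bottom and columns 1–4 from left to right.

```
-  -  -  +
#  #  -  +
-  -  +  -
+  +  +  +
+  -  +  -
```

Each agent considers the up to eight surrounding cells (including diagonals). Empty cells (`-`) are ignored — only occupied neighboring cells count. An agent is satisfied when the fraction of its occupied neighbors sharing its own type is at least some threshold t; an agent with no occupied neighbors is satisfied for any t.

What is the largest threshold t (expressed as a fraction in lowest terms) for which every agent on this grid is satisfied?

1/2

(1,4)+ 1/1
(2,1)# 1/1
(2,2)# 1/2
(2,4)+ 2/2
(3,3)+ 4/5
(4,1)+ 2/2
(4,2)+ 5/5
(4,3)+ 4/4
(4,4)+ 3/3
(5,1)+ 2/2
(5,3)+ 3/3
The smallest same-type fraction is 1/2 at (2,2), which reduces to 1/2. Any threshold above that leaves this agent unsatisfied.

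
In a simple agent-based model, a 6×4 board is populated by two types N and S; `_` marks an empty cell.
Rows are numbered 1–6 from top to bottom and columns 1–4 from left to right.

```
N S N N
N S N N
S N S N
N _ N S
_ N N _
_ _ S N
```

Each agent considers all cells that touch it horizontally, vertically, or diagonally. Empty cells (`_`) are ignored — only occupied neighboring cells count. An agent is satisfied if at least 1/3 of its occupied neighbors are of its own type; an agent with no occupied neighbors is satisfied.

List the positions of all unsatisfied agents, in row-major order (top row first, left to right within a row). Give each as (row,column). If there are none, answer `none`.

(1,2), (3,1), (3,3), (4,4), (6,3)

Row 1: (1,1)N 1/3 ok · (1,2)S 1/5 unhappy · (1,3)N 3/5 ok · (1,4)N 3/3 ok
Row 2: (2,1)N 2/5 ok · (2,2)S 3/8 ok · (2,3)N 5/8 ok · (2,4)N 4/5 ok
Row 3: (3,1)S 1/4 unhappy · (3,2)N 4/7 ok · (3,3)S 2/7 unhappy · (3,4)N 3/5 ok
Row 4: (4,1)N 2/3 ok · (4,3)N 4/6 ok · (4,4)S 1/4 unhappy
Row 5: (5,2)N 3/4 ok · (5,3)N 3/5 ok
Row 6: (6,3)S 0/3 unhappy · (6,4)N 1/2 ok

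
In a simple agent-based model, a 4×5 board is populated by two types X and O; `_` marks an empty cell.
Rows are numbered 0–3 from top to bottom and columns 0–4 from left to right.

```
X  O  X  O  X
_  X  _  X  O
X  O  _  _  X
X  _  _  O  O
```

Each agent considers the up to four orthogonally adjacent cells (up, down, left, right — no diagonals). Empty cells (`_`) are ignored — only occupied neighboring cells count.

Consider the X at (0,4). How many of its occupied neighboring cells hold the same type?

Occupied neighbors of (0,4): (1,4)=O, (0,3)=O.
Same type (X): 0 of 2.

0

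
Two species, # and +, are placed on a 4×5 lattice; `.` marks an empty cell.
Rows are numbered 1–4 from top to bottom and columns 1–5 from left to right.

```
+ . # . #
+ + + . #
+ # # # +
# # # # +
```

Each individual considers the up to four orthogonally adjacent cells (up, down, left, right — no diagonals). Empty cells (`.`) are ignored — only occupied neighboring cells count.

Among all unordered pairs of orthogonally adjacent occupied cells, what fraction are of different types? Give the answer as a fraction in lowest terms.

4/11

Scan each occupied cell's neighbors to the right and below so each pair is counted once.
From row 1: 1 unlike of 3 pairs (running 1/3).
From row 2: 3 unlike of 6 pairs (running 4/9).
From row 3: 3 unlike of 9 pairs (running 7/18).
From row 4: 1 unlike of 4 pairs (running 8/22).
Total adjacent occupied pairs: 22; unlike-type pairs: 8.
8/22 reduces to 4/11.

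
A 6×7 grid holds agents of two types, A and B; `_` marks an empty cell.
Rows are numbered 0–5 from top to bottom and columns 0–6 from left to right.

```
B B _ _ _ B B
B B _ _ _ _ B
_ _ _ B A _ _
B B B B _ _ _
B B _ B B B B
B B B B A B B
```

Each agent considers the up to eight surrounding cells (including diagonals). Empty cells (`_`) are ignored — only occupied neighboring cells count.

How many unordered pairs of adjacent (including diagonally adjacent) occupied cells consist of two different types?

7

Scan each occupied cell's neighbors to the right and below (and the two forward diagonals) so each pair is counted once.
Row 0: B(0,0)–B(0,1)= B(0,0)–B(1,0)= B(0,0)–B(1,1)= B(0,1)–B(1,1)= B(0,1)–B(1,0)= B(0,5)–B(0,6)= B(0,5)–B(1,6)= B(0,6)–B(1,6)=  → 0/8 unlike.
Row 1: B(1,0)–B(1,1)=  → 0/1 unlike.
Row 2: B(2,3)–A(2,4)≠ B(2,3)–B(3,3)= B(2,3)–B(3,2)= A(2,4)–B(3,3)≠  → 2/4 unlike.
Row 3: B(3,0)–B(3,1)= B(3,0)–B(4,0)= B(3,0)–B(4,1)= B(3,1)–B(3,2)= B(3,1)–B(4,1)= B(3,1)–B(4,0)= B(3,2)–B(3,3)= B(3,2)–B(4,3)= B(3,2)–B(4,1)= B(3,3)–B(4,3)= B(3,3)–B(4,4)=  → 0/11 unlike.
Row 4: B(4,0)–B(4,1)= B(4,0)–B(5,0)= B(4,0)–B(5,1)= B(4,1)–B(5,1)= B(4,1)–B(5,2)= B(4,1)–B(5,0)= B(4,3)–B(4,4)= B(4,3)–B(5,3)= B(4,3)–A(5,4)≠ B(4,3)–B(5,2)= B(4,4)–B(4,5)= B(4,4)–A(5,4)≠ B(4,4)–B(5,5)= B(4,4)–B(5,3)= B(4,5)–B(4,6)= B(4,5)–B(5,5)= B(4,5)–B(5,6)= B(4,5)–A(5,4)≠ B(4,6)–B(5,6)= B(4,6)–B(5,5)=  → 3/20 unlike.
Row 5: B(5,0)–B(5,1)= B(5,1)–B(5,2)= B(5,2)–B(5,3)= B(5,3)–A(5,4)≠ A(5,4)–B(5,5)≠ B(5,5)–B(5,6)=  → 2/6 unlike.
Total adjacent occupied pairs: 50; unlike-type pairs: 7.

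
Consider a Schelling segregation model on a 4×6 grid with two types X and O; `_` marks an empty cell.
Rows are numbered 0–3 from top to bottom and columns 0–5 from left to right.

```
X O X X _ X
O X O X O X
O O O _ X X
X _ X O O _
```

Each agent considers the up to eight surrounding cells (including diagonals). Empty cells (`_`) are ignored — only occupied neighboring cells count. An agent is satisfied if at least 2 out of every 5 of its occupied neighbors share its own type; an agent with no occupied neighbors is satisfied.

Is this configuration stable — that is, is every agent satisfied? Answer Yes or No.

No

Row 0: (0,0)X 1/3 ✗ · (0,1)O 2/5 ✓ · (0,2)X 3/5 ✓ · (0,3)X 2/4 ✓ · (0,5)X 1/2 ✓
Row 1: (1,0)O 3/5 ✓ · (1,1)X 2/8 ✗ · (1,2)O 3/7 ✓ · (1,3)X 3/6 ✓ · (1,4)O 0/6 ✗ · (1,5)X 3/4 ✓
Row 2: (2,0)O 2/4 ✓ · (2,1)O 4/7 ✓ · (2,2)O 3/6 ✓ · (2,4)X 3/6 ✓ · (2,5)X 2/4 ✓
Row 3: (3,0)X 0/2 ✗ · (3,2)X 0/3 ✗ · (3,3)O 2/4 ✓ · (3,4)O 1/3 ✗
For instance (0,0) has only 1/3 same-type neighbors, below 2/5.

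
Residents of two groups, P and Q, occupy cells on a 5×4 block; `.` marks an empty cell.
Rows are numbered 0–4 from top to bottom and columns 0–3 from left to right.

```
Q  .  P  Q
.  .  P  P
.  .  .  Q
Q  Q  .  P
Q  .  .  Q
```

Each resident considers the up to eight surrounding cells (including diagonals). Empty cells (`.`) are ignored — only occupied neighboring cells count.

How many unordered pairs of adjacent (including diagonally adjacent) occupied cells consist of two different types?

Scan each occupied cell's neighbors to the right and below (and the two forward diagonals) so each pair is counted once.
Row 0: P(0,2)–Q(0,3)≠ P(0,2)–P(1,2)= P(0,2)–P(1,3)= Q(0,3)–P(1,3)≠ Q(0,3)–P(1,2)≠  → 3/5 unlike.
Row 1: P(1,2)–P(1,3)= P(1,2)–Q(2,3)≠ P(1,3)–Q(2,3)≠  → 2/3 unlike.
Row 2: Q(2,3)–P(3,3)≠  → 1/1 unlike.
Row 3: Q(3,0)–Q(3,1)= Q(3,0)–Q(4,0)= Q(3,1)–Q(4,0)= P(3,3)–Q(4,3)≠  → 1/4 unlike.
Total adjacent occupied pairs: 13; unlike-type pairs: 7.

7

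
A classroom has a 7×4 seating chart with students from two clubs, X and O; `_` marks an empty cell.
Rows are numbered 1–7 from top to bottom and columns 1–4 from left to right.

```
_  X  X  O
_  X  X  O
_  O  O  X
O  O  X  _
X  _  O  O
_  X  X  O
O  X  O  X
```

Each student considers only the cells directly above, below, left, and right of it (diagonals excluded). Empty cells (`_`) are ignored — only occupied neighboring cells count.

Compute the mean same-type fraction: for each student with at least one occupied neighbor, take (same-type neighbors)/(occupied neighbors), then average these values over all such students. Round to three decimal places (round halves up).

0.409

Row 1: (1,2)X 2/2 · (1,3)X 2/3 · (1,4)O 1/2
Row 2: (2,2)X 2/3 · (2,3)X 2/4 · (2,4)O 1/3
Row 3: (3,2)O 2/3 · (3,3)O 1/4 · (3,4)X 0/2
Row 4: (4,1)O 1/2 · (4,2)O 2/3 · (4,3)X 0/3
Row 5: (5,1)X 0/1 · (5,3)O 1/3 · (5,4)O 2/2
Row 6: (6,2)X 2/2 · (6,3)X 1/4 · (6,4)O 1/3
Row 7: (7,1)O 0/1 · (7,2)X 1/3 · (7,3)O 0/3 · (7,4)X 0/2
Sum over 22 students: 2/2 + 2/3 + 1/2 + 2/3 + 2/4 + 1/3 + 2/3 + 1/4 + 0/2 + 1/2 + 2/3 + 0/3 + 0/1 + 1/3 + 2/2 + 2/2 + 1/4 + 1/3 + 0/1 + 1/3 + 0/3 + 0/2 = 9; mean = 9 ÷ 22 = 9/22 = 0.409090… → 0.409.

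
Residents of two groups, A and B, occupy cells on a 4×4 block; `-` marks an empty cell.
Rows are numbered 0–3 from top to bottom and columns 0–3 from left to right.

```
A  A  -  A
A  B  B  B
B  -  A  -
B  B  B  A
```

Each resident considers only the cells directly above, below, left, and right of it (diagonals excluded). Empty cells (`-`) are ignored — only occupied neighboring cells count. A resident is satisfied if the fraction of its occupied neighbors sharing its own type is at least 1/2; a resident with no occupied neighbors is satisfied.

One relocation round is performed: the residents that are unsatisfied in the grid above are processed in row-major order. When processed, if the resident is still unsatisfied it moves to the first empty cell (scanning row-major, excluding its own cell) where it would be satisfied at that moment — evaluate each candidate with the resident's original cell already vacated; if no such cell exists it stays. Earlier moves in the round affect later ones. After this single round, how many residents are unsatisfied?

1

Initially unsatisfied (in order): (0,3), (1,0), (1,1), (2,2), (3,2), (3,3).
  (0,3) → (0,2).
  (1,0) → (0,3).
  (1,1): now satisfied by earlier moves; stays.
  (2,2) → (2,3).
  (3,2): now satisfied by earlier moves; stays.
  (3,3): now satisfied by earlier moves; stays.
Resulting grid:
A A A A
- B B B
B - - A
B B B A
Unsatisfied now: (1,3).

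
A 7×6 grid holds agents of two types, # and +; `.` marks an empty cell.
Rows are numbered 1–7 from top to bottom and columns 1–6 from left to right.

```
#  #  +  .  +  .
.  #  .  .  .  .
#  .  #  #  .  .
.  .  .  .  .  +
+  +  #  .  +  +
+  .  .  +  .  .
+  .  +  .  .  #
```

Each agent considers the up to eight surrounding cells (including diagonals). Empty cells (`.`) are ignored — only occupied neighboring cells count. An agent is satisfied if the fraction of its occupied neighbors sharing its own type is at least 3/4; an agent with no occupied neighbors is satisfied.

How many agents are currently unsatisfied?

5

Row 1: (1,1)# 2/2 ok · (1,2)# 2/3 unhappy · (1,3)+ 0/2 unhappy · (1,5)+ 0/0 ok
Row 2: (2,2)# 4/5 ok
Row 3: (3,1)# 1/1 ok · (3,3)# 2/2 ok · (3,4)# 1/1 ok
Row 4: (4,6)+ 2/2 ok
Row 5: (5,1)+ 2/2 ok · (5,2)+ 2/3 unhappy · (5,3)# 0/2 unhappy · (5,5)+ 3/3 ok · (5,6)+ 2/2 ok
Row 6: (6,1)+ 3/3 ok · (6,4)+ 2/3 unhappy
Row 7: (7,1)+ 1/1 ok · (7,3)+ 1/1 ok · (7,6)# 0/0 ok
Unsatisfied: (1,2), (1,3), (5,2), (5,3), (6,4) — 5 in total.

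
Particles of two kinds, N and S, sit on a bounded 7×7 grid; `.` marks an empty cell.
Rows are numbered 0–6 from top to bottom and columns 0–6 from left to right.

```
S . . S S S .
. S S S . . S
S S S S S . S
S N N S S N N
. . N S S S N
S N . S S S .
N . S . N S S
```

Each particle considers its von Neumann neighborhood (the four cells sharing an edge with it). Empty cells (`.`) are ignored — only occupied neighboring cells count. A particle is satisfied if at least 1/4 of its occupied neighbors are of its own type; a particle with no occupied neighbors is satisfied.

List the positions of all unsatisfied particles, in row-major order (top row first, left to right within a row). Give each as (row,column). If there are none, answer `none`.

Row 0: (0,0)S 0/0 ok · (0,3)S 2/2 ok · (0,4)S 2/2 ok · (0,5)S 1/1 ok
Row 1: (1,1)S 2/2 ok · (1,2)S 3/3 ok · (1,3)S 3/3 ok · (1,6)S 1/1 ok
Row 2: (2,0)S 2/2 ok · (2,1)S 3/4 ok · (2,2)S 3/4 ok · (2,3)S 4/4 ok · (2,4)S 2/2 ok · (2,6)S 1/2 ok
Row 3: (3,0)S 1/2 ok · (3,1)N 1/3 ok · (3,2)N 2/4 ok · (3,3)S 3/4 ok · (3,4)S 3/4 ok · (3,5)N 1/3 ok · (3,6)N 2/3 ok
Row 4: (4,2)N 1/2 ok · (4,3)S 3/4 ok · (4,4)S 4/4 ok · (4,5)S 2/4 ok · (4,6)N 1/2 ok
Row 5: (5,0)S 0/2 unhappy · (5,1)N 0/1 unhappy · (5,3)S 2/2 ok · (5,4)S 3/4 ok · (5,5)S 3/3 ok
Row 6: (6,0)N 0/1 unhappy · (6,2)S 0/0 ok · (6,4)N 0/2 unhappy · (6,5)S 2/3 ok · (6,6)S 1/1 ok

(5,0), (5,1), (6,0), (6,4)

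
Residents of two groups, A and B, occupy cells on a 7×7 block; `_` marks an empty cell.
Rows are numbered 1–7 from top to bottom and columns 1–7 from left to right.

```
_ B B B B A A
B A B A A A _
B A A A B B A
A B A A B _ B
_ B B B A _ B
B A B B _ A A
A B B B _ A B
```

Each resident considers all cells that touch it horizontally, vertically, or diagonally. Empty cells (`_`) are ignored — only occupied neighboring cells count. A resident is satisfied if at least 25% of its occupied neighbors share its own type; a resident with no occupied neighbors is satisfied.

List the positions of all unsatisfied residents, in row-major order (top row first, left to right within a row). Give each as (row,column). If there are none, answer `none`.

Row 1: (1,2)B 3/4 ok · (1,3)B 3/5 ok · (1,4)B 3/5 ok · (1,5)B 1/5 unhappy · (1,6)A 3/4 ok · (1,7)A 2/2 ok
Row 2: (2,1)B 2/4 ok · (2,2)A 2/7 ok · (2,3)B 3/8 ok · (2,4)A 3/8 ok · (2,5)A 4/8 ok · (2,6)A 4/7 ok
Row 3: (3,1)B 2/5 ok · (3,2)A 4/8 ok · (3,3)A 6/8 ok · (3,4)A 5/8 ok · (3,5)B 2/7 ok · (3,6)B 3/6 ok · (3,7)A 1/3 ok
Row 4: (4,1)A 1/4 ok · (4,2)B 3/7 ok · (4,3)A 4/8 ok · (4,4)A 4/8 ok · (4,5)B 3/6 ok · (4,7)B 2/3 ok
Row 5: (5,2)B 4/7 ok · (5,3)B 5/8 ok · (5,4)B 4/7 ok · (5,5)A 2/5 ok · (5,7)B 1/3 ok
Row 6: (6,1)B 2/4 ok · (6,2)A 1/7 unhappy · (6,3)B 7/8 ok · (6,4)B 5/6 ok · (6,6)A 3/5 ok · (6,7)A 2/4 ok
Row 7: (7,1)A 1/3 ok · (7,2)B 3/5 ok · (7,3)B 4/5 ok · (7,4)B 3/3 ok · (7,6)A 2/3 ok · (7,7)B 0/3 unhappy

(1,5), (6,2), (7,7)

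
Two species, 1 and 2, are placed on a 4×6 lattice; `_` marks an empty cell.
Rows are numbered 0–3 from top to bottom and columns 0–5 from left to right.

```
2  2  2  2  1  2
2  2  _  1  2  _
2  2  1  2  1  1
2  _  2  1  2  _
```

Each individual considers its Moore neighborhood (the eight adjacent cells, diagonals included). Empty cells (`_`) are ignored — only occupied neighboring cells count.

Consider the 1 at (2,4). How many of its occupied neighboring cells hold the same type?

Occupied neighbors of (2,4): (1,3)=1, (1,4)=2, (2,3)=2, (2,5)=1, (3,3)=1, (3,4)=2.
Same type (1): 3 of 6.

3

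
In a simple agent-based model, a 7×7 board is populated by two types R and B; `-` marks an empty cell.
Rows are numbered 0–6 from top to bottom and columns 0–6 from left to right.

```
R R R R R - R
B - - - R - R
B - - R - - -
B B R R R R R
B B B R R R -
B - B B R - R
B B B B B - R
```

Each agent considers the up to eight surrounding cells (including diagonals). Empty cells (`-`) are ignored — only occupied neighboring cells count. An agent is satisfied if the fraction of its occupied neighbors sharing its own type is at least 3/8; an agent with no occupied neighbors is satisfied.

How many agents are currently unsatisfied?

(0,0)R 1/2 ok
(0,1)R 2/3 ok
(0,2)R 2/2 ok
(0,3)R 3/3 ok
(0,4)R 2/2 ok
(0,6)R 1/1 ok
(1,0)B 1/3 unhappy
(1,4)R 3/3 ok
(1,6)R 1/1 ok
(2,0)B 3/3 ok
(2,3)R 4/4 ok
(3,0)B 4/4 ok
(3,1)B 5/6 ok
(3,2)R 3/6 ok
(3,3)R 5/6 ok
(3,4)R 6/6 ok
(3,5)R 4/4 ok
(3,6)R 2/2 ok
(4,0)B 4/4 ok
(4,1)B 6/7 ok
(4,2)B 4/7 ok
(4,3)R 5/8 ok
(4,4)R 6/7 ok
(4,5)R 6/6 ok
(5,0)B 4/4 ok
(5,2)B 6/7 ok
(5,3)B 5/8 ok
(5,4)R 3/6 ok
(5,6)R 2/2 ok
(6,0)B 2/2 ok
(6,1)B 4/4 ok
(6,2)B 4/4 ok
(6,3)B 4/5 ok
(6,4)B 2/3 ok
(6,6)R 1/1 ok
Unsatisfied: (1,0) — 1 in total.

1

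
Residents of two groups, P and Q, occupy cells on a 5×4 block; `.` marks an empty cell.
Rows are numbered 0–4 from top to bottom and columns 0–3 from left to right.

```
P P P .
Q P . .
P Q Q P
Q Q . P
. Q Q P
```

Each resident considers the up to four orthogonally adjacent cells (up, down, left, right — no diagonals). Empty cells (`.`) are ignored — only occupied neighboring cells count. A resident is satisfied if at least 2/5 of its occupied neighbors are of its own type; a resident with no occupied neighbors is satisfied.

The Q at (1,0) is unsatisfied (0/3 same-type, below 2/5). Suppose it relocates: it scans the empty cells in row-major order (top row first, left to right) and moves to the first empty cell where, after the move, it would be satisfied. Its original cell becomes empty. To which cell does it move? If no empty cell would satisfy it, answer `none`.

Vacating (1,0). Empty cells in order:
  (0,3): 0/1 same-type → still unsatisfied.
  (1,2): 1/3 same-type → still unsatisfied.
  (1,3): 0/1 same-type → still unsatisfied.
  (3,2): 3/4 same-type → satisfied — stop here.

(3,2)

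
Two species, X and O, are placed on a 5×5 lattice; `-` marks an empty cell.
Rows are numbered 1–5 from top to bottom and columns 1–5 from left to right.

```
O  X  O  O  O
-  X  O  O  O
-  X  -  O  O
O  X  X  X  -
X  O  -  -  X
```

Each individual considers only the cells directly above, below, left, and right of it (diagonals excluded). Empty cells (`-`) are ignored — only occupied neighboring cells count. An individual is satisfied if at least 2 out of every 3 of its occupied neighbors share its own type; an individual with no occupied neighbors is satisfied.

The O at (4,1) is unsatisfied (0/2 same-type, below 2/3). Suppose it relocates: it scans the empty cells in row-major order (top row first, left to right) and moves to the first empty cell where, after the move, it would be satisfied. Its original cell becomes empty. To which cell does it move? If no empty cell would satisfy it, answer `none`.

none

Vacating (4,1). Empty cells in order:
  (2,1): 1/2 same-type → still unsatisfied.
  (3,1): 0/1 same-type → still unsatisfied.
  (3,3): 2/4 same-type → still unsatisfied.
  (4,5): 1/3 same-type → still unsatisfied.
  (5,3): 1/2 same-type → still unsatisfied.
  (5,4): 0/2 same-type → still unsatisfied.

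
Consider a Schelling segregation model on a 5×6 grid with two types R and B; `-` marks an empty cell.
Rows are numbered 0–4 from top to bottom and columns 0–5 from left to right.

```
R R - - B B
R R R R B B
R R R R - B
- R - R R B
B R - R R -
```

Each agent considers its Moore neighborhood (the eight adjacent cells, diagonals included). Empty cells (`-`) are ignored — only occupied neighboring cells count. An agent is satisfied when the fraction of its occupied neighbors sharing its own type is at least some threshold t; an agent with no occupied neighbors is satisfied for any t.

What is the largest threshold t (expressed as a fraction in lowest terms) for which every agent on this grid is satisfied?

0/1

Row 0: (0,0)R 3/3 · (0,1)R 4/4 · (0,4)B 3/4 · (0,5)B 3/3
Row 1: (1,0)R 5/5 · (1,1)R 7/7 · (1,2)R 6/6 · (1,3)R 3/5 · (1,4)B 4/6 · (1,5)B 4/4
Row 2: (2,0)R 4/4 · (2,1)R 6/6 · (2,2)R 7/7 · (2,3)R 5/6 · (2,5)B 3/4
Row 3: (3,1)R 4/5 · (3,3)R 5/5 · (3,4)R 4/6 · (3,5)B 1/3
Row 4: (4,0)B 0/2 · (4,1)R 1/2 · (4,3)R 3/3 · (4,4)R 3/4
The smallest same-type fraction is 0/2 at (4,0), which reduces to 0/1. Any threshold above that leaves this agent unsatisfied.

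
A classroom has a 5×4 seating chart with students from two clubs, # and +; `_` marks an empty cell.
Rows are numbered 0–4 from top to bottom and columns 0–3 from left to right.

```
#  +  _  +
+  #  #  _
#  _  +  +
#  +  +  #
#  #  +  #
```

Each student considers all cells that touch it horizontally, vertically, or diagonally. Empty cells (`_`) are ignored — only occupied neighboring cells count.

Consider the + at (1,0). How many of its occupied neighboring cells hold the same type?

Occupied neighbors of (1,0): (0,0)=#, (0,1)=+, (1,1)=#, (2,0)=#.
Same type (+): 1 of 4.

1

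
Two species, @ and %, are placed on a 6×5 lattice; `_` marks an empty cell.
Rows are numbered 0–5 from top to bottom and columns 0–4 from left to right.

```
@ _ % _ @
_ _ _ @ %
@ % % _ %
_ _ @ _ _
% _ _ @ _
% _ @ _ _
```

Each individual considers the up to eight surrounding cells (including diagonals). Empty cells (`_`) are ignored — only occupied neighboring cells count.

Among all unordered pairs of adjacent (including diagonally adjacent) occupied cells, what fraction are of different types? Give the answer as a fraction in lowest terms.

Scan each occupied cell's neighbors to the right and below (and the two forward diagonals) so each pair is counted once.
Row 0: %(0,2)–@(1,3)≠ @(0,4)–%(1,4)≠ @(0,4)–@(1,3)=  → 2/3 unlike.
Row 1: @(1,3)–%(1,4)≠ @(1,3)–%(2,4)≠ @(1,3)–%(2,2)≠ %(1,4)–%(2,4)=  → 3/4 unlike.
Row 2: @(2,0)–%(2,1)≠ %(2,1)–%(2,2)= %(2,1)–@(3,2)≠ %(2,2)–@(3,2)≠  → 3/4 unlike.
Row 3: @(3,2)–@(4,3)=  → 0/1 unlike.
Row 4: %(4,0)–%(5,0)= @(4,3)–@(5,2)=  → 0/2 unlike.
Total adjacent occupied pairs: 14; unlike-type pairs: 8.
8/14 reduces to 4/7.

4/7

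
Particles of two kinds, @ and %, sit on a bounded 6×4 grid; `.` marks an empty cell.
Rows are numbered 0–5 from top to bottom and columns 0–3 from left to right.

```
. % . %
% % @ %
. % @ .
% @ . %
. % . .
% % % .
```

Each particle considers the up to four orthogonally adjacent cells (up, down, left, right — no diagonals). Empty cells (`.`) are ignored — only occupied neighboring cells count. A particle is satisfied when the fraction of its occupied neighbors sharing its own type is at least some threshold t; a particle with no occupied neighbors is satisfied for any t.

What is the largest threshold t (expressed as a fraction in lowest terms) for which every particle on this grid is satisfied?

Row 0: (0,1)% 1/1 · (0,3)% 1/1
Row 1: (1,0)% 1/1 · (1,1)% 3/4 · (1,2)@ 1/3 · (1,3)% 1/2
Row 2: (2,1)% 1/3 · (2,2)@ 1/2
Row 3: (3,0)% 0/1 · (3,1)@ 0/3 · (3,3)% — no occupied neighbors
Row 4: (4,1)% 1/2
Row 5: (5,0)% 1/1 · (5,1)% 3/3 · (5,2)% 1/1
The smallest same-type fraction is 0/1 at (3,0), which reduces to 0/1. Any threshold above that leaves this particle unsatisfied.

0/1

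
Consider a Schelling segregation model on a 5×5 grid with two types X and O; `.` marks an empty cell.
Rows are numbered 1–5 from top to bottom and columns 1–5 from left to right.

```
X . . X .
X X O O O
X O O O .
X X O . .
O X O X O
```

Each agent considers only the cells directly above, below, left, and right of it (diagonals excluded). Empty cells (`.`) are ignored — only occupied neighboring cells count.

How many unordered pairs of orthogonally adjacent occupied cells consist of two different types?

11

Scan each occupied cell's neighbors to the right and below so each pair is counted once.
Row 1: X(1,1)–X(2,1)= X(1,4)–O(2,4)≠  → 1/2 unlike.
Row 2: X(2,1)–X(2,2)= X(2,1)–X(3,1)= X(2,2)–O(2,3)≠ X(2,2)–O(3,2)≠ O(2,3)–O(2,4)= O(2,3)–O(3,3)= O(2,4)–O(2,5)= O(2,4)–O(3,4)=  → 2/8 unlike.
Row 3: X(3,1)–O(3,2)≠ X(3,1)–X(4,1)= O(3,2)–O(3,3)= O(3,2)–X(4,2)≠ O(3,3)–O(3,4)= O(3,3)–O(4,3)=  → 2/6 unlike.
Row 4: X(4,1)–X(4,2)= X(4,1)–O(5,1)≠ X(4,2)–O(4,3)≠ X(4,2)–X(5,2)= O(4,3)–O(5,3)=  → 2/5 unlike.
Row 5: O(5,1)–X(5,2)≠ X(5,2)–O(5,3)≠ O(5,3)–X(5,4)≠ X(5,4)–O(5,5)≠  → 4/4 unlike.
Total adjacent occupied pairs: 25; unlike-type pairs: 11.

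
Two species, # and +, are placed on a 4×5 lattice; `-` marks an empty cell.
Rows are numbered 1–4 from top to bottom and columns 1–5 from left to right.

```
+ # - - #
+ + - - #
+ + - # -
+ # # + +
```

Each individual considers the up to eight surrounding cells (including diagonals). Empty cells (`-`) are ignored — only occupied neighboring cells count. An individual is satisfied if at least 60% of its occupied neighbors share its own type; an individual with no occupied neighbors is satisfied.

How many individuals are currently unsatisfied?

6

Row 1: (1,1)+ 2/3 satisfied · (1,2)# 0/3 not · (1,5)# 1/1 satisfied
Row 2: (2,1)+ 4/5 satisfied · (2,2)+ 4/5 satisfied · (2,5)# 2/2 satisfied
Row 3: (3,1)+ 4/5 satisfied · (3,2)+ 4/6 satisfied · (3,4)# 2/4 not
Row 4: (4,1)+ 2/3 satisfied · (4,2)# 1/4 not · (4,3)# 2/4 not · (4,4)+ 1/3 not · (4,5)+ 1/2 not
Unsatisfied: (1,2), (3,4), (4,2), (4,3), (4,4), (4,5) — 6 in total.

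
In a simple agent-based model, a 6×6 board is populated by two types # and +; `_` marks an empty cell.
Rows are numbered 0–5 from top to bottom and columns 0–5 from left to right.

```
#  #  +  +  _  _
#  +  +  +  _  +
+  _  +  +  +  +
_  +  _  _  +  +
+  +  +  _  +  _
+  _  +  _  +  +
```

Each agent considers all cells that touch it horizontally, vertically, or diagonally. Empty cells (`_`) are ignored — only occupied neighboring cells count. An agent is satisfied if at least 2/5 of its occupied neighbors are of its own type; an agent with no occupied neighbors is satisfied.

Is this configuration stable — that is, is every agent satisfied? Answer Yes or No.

Yes

(0,0)# 2/3 ✓
(0,1)# 2/5 ✓
(0,2)+ 4/5 ✓
(0,3)+ 3/3 ✓
(1,0)# 2/4 ✓
(1,1)+ 4/7 ✓
(1,2)+ 6/7 ✓
(1,3)+ 6/6 ✓
(1,5)+ 2/2 ✓
(2,0)+ 2/3 ✓
(2,2)+ 5/5 ✓
(2,3)+ 5/5 ✓
(2,4)+ 6/6 ✓
(2,5)+ 4/4 ✓
(3,1)+ 5/5 ✓
(3,4)+ 5/5 ✓
(3,5)+ 4/4 ✓
(4,0)+ 3/3 ✓
(4,1)+ 5/5 ✓
(4,2)+ 3/3 ✓
(4,4)+ 4/4 ✓
(5,0)+ 2/2 ✓
(5,2)+ 2/2 ✓
(5,4)+ 2/2 ✓
(5,5)+ 2/2 ✓
All meet the threshold, so the configuration is stable.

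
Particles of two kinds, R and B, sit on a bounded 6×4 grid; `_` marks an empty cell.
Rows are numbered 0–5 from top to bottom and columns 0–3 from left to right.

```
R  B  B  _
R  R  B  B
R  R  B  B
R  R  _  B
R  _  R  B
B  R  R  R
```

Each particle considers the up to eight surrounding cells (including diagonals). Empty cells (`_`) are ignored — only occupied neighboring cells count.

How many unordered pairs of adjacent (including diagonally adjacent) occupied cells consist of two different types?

15

Scan each occupied cell's neighbors to the right and below (and the two forward diagonals) so each pair is counted once.
Row 0: R(0,0)–B(0,1)≠ R(0,0)–R(1,0)= R(0,0)–R(1,1)= B(0,1)–B(0,2)= B(0,1)–R(1,1)≠ B(0,1)–B(1,2)= B(0,1)–R(1,0)≠ B(0,2)–B(1,2)= B(0,2)–B(1,3)= B(0,2)–R(1,1)≠  → 4/10 unlike.
Row 1: R(1,0)–R(1,1)= R(1,0)–R(2,0)= R(1,0)–R(2,1)= R(1,1)–B(1,2)≠ R(1,1)–R(2,1)= R(1,1)–B(2,2)≠ R(1,1)–R(2,0)= B(1,2)–B(1,3)= B(1,2)–B(2,2)= B(1,2)–B(2,3)= B(1,2)–R(2,1)≠ B(1,3)–B(2,3)= B(1,3)–B(2,2)=  → 3/13 unlike.
Row 2: R(2,0)–R(2,1)= R(2,0)–R(3,0)= R(2,0)–R(3,1)= R(2,1)–B(2,2)≠ R(2,1)–R(3,1)= R(2,1)–R(3,0)= B(2,2)–B(2,3)= B(2,2)–B(3,3)= B(2,2)–R(3,1)≠ B(2,3)–B(3,3)=  → 2/10 unlike.
Row 3: R(3,0)–R(3,1)= R(3,0)–R(4,0)= R(3,1)–R(4,2)= R(3,1)–R(4,0)= B(3,3)–B(4,3)= B(3,3)–R(4,2)≠  → 1/6 unlike.
Row 4: R(4,0)–B(5,0)≠ R(4,0)–R(5,1)= R(4,2)–B(4,3)≠ R(4,2)–R(5,2)= R(4,2)–R(5,3)= R(4,2)–R(5,1)= B(4,3)–R(5,3)≠ B(4,3)–R(5,2)≠  → 4/8 unlike.
Row 5: B(5,0)–R(5,1)≠ R(5,1)–R(5,2)= R(5,2)–R(5,3)=  → 1/3 unlike.
Total adjacent occupied pairs: 50; unlike-type pairs: 15.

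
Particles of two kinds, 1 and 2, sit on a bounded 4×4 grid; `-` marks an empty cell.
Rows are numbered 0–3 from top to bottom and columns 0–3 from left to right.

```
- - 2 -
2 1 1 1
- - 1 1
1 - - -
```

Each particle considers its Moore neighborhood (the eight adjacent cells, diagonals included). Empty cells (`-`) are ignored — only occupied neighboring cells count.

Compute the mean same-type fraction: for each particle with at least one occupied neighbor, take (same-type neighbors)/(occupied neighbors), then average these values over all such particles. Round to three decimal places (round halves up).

(0,2)2 0/3
(1,0)2 0/1
(1,1)1 2/4
(1,2)1 4/5
(1,3)1 3/4
(2,2)1 4/4
(2,3)1 3/3
(3,0)1 — no occupied neighbors
Sum over 7 particles: 0/3 + 0/1 + 2/4 + 4/5 + 3/4 + 4/4 + 3/3 = 81/20; mean = 81/20 ÷ 7 = 81/140 = 0.578571… → 0.579.

0.579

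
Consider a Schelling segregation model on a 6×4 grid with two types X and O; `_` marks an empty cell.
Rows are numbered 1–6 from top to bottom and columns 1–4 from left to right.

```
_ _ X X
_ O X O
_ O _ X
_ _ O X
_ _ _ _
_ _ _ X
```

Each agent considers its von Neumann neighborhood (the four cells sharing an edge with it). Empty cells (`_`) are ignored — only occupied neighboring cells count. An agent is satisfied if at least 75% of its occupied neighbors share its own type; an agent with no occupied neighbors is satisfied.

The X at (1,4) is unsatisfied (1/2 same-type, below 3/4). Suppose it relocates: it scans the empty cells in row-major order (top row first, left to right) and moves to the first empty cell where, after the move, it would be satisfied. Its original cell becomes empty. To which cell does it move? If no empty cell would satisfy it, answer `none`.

(1,1)

Vacating (1,4). Empty cells in order:
  (1,1): 0/0 same-type → satisfied — stop here.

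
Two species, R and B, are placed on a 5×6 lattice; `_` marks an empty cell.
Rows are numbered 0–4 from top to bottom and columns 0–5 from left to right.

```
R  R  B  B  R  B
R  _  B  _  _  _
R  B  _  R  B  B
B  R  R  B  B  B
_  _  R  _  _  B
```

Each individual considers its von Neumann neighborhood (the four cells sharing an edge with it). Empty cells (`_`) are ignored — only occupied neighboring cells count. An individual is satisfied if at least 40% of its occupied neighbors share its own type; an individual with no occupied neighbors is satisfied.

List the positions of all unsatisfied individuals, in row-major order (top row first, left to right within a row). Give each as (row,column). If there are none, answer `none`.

Row 0: (0,0)R 2/2 satisfied · (0,1)R 1/2 satisfied · (0,2)B 2/3 satisfied · (0,3)B 1/2 satisfied · (0,4)R 0/2 not · (0,5)B 0/1 not
Row 1: (1,0)R 2/2 satisfied · (1,2)B 1/1 satisfied
Row 2: (2,0)R 1/3 not · (2,1)B 0/2 not · (2,3)R 0/2 not · (2,4)B 2/3 satisfied · (2,5)B 2/2 satisfied
Row 3: (3,0)B 0/2 not · (3,1)R 1/3 not · (3,2)R 2/3 satisfied · (3,3)B 1/3 not · (3,4)B 3/3 satisfied · (3,5)B 3/3 satisfied
Row 4: (4,2)R 1/1 satisfied · (4,5)B 1/1 satisfied

(0,4), (0,5), (2,0), (2,1), (2,3), (3,0), (3,1), (3,3)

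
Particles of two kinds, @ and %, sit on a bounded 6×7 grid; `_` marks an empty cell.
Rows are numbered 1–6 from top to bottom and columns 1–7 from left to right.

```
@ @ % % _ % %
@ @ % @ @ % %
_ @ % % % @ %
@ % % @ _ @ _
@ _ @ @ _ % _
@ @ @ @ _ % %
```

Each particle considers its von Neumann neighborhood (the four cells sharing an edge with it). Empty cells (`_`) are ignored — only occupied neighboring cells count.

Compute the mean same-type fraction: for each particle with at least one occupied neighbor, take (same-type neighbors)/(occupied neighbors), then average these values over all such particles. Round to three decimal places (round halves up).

(1,1)@ 2/2
(1,2)@ 2/3
(1,3)% 2/3
(1,4)% 1/2
(1,6)% 2/2
(1,7)% 2/2
(2,1)@ 2/2
(2,2)@ 3/4
(2,3)% 2/4
(2,4)@ 1/4
(2,5)@ 1/3
(2,6)% 2/4
(2,7)% 3/3
(3,2)@ 1/3
(3,3)% 3/4
(3,4)% 2/4
(3,5)% 1/3
(3,6)@ 1/4
(3,7)% 1/2
(4,1)@ 1/2
(4,2)% 1/3
(4,3)% 2/4
(4,4)@ 1/3
(4,6)@ 1/2
(5,1)@ 2/2
(5,3)@ 2/3
(5,4)@ 3/3
(5,6)% 1/2
(6,1)@ 2/2
(6,2)@ 2/2
(6,3)@ 3/3
(6,4)@ 2/2
(6,6)% 2/2
(6,7)% 1/1
Sum over 34 particles: 2/2 + 2/3 + 2/3 + 1/2 + 2/2 + 2/2 + 2/2 + 3/4 + 2/4 + 1/4 + 1/3 + 2/4 + 3/3 + 1/3 + 3/4 + 2/4 + 1/3 + 1/4 + 1/2 + 1/2 + 1/3 + 2/4 + 1/3 + 1/2 + 2/2 + 2/3 + 3/3 + 1/2 + 2/2 + 2/2 + 3/3 + 2/2 + 2/2 + 1/1 = 139/6; mean = 139/6 ÷ 34 = 139/204 = 0.681372… → 0.681.

0.681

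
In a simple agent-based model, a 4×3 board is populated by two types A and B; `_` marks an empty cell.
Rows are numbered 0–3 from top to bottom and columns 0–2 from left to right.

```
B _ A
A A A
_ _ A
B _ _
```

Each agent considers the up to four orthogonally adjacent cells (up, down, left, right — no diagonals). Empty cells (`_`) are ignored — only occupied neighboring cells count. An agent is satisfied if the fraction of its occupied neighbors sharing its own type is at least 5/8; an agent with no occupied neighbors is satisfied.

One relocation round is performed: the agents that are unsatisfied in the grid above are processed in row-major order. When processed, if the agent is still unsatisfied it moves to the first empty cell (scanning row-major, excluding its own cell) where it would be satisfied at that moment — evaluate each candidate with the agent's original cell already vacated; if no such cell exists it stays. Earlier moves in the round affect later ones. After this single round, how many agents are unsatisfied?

Initially unsatisfied (in order): (0,0), (1,0).
  (0,0) → (3,1).
  (1,0): now satisfied by earlier moves; stays.
Resulting grid:
_ _ A
A A A
_ _ A
B B _
All satisfied now.

0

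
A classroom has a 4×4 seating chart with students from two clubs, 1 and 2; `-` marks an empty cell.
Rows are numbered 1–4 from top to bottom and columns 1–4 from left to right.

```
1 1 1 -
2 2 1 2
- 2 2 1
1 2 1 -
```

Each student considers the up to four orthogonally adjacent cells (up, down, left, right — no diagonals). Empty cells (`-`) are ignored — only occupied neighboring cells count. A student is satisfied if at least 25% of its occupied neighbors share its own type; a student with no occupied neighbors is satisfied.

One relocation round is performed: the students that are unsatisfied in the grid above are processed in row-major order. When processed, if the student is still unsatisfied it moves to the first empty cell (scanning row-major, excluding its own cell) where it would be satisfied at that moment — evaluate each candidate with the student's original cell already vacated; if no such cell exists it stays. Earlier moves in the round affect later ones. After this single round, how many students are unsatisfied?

Initially unsatisfied (in order): (2,4), (3,4), (4,1), (4,3).
  (2,4) → (3,1).
  (3,4) → (1,4).
  (4,1) → (2,4).
  (4,3) → (3,4).
Resulting grid:
1 1 1 1
2 2 1 1
2 2 2 1
- 2 - -
All satisfied now.

0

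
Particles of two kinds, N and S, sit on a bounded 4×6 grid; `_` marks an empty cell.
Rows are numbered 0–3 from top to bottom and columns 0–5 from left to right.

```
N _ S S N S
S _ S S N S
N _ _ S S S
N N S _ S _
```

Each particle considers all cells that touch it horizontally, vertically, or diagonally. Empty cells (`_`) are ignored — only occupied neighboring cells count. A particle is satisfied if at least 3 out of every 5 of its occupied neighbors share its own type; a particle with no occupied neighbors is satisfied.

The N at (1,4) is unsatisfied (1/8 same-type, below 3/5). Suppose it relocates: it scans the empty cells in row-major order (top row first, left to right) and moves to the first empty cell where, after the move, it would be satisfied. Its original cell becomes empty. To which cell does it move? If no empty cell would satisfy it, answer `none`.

Vacating (1,4). Empty cells in order:
  (0,1): 1/4 same-type → still unsatisfied.
  (1,1): 2/5 same-type → still unsatisfied.
  (2,1): 3/6 same-type → still unsatisfied.
  (2,2): 1/5 same-type → still unsatisfied.
  (3,3): 0/4 same-type → still unsatisfied.
  (3,5): 0/3 same-type → still unsatisfied.

none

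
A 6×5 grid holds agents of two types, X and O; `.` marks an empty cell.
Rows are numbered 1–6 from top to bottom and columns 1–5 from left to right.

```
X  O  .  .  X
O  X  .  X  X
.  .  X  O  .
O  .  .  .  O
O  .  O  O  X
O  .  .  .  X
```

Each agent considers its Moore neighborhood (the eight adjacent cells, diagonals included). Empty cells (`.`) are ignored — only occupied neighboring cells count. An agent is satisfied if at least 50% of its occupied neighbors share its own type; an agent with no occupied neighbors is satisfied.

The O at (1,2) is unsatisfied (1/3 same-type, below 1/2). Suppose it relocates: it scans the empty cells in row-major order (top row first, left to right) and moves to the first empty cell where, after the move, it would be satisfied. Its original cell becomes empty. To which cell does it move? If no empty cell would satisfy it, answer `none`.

Vacating (1,2). Empty cells in order:
  (1,3): 0/2 same-type → still unsatisfied.
  (1,4): 0/3 same-type → still unsatisfied.
  (2,3): 1/4 same-type → still unsatisfied.
  (3,1): 2/3 same-type → satisfied — stop here.

(3,1)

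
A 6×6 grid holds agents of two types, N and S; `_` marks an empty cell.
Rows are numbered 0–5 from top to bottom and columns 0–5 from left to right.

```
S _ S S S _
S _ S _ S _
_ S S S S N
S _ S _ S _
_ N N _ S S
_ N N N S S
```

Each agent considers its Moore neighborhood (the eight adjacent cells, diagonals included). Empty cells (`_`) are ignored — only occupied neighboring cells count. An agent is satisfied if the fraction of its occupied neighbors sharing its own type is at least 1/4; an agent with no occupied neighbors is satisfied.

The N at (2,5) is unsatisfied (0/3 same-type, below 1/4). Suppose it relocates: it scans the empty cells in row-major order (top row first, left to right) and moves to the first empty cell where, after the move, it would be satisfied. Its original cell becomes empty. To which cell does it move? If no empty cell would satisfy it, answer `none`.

(3,1)

Vacating (2,5). Empty cells in order:
  (0,1): 0/4 same-type → still unsatisfied.
  (0,5): 0/2 same-type → still unsatisfied.
  (1,1): 0/6 same-type → still unsatisfied.
  (1,3): 0/8 same-type → still unsatisfied.
  (1,5): 0/3 same-type → still unsatisfied.
  (2,0): 0/3 same-type → still unsatisfied.
  (3,1): 2/6 same-type → satisfied — stop here.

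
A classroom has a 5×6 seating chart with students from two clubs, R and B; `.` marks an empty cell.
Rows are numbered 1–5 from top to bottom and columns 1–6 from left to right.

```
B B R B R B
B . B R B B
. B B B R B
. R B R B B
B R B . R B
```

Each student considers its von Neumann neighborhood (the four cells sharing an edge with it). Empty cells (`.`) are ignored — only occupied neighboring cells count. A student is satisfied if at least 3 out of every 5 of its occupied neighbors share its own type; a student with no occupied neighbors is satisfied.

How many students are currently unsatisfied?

Row 1: (1,1)B 2/2 ok · (1,2)B 1/2 unhappy · (1,3)R 0/3 unhappy · (1,4)B 0/3 unhappy · (1,5)R 0/3 unhappy · (1,6)B 1/2 unhappy
Row 2: (2,1)B 1/1 ok · (2,3)B 1/3 unhappy · (2,4)R 0/4 unhappy · (2,5)B 1/4 unhappy · (2,6)B 3/3 ok
Row 3: (3,2)B 1/2 unhappy · (3,3)B 4/4 ok · (3,4)B 1/4 unhappy · (3,5)R 0/4 unhappy · (3,6)B 2/3 ok
Row 4: (4,2)R 1/3 unhappy · (4,3)B 2/4 unhappy · (4,4)R 0/3 unhappy · (4,5)B 1/4 unhappy · (4,6)B 3/3 ok
Row 5: (5,1)B 0/1 unhappy · (5,2)R 1/3 unhappy · (5,3)B 1/2 unhappy · (5,5)R 0/2 unhappy · (5,6)B 1/2 unhappy
Unsatisfied: (1,2), (1,3), (1,4), (1,5), (1,6), (2,3), (2,4), (2,5), (3,2), (3,4), (3,5), (4,2), (4,3), (4,4), (4,5), (5,1), (5,2), (5,3), (5,5), (5,6) — 20 in total.

20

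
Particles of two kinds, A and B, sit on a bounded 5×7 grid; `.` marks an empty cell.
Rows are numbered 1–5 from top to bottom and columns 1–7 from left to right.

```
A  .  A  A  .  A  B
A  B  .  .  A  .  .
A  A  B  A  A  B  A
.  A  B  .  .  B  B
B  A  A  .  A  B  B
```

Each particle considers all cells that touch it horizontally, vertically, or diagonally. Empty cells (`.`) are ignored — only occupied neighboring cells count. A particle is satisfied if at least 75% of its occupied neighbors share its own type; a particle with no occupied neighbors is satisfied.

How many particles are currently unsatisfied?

18

Row 1: (1,1)A 1/2 not · (1,3)A 1/2 not · (1,4)A 2/2 satisfied · (1,6)A 1/2 not · (1,7)B 0/1 not
Row 2: (2,1)A 3/4 satisfied · (2,2)B 1/6 not · (2,5)A 4/5 satisfied
Row 3: (3,1)A 3/4 satisfied · (3,2)A 3/6 not · (3,3)B 2/5 not · (3,4)A 2/4 not · (3,5)A 2/4 not · (3,6)B 2/5 not · (3,7)A 0/3 not
Row 4: (4,2)A 4/7 not · (4,3)B 1/6 not · (4,6)B 4/7 not · (4,7)B 4/5 satisfied
Row 5: (5,1)B 0/2 not · (5,2)A 2/4 not · (5,3)A 2/3 not · (5,5)A 0/2 not · (5,6)B 3/4 satisfied · (5,7)B 3/3 satisfied
Unsatisfied: (1,1), (1,3), (1,6), (1,7), (2,2), (3,2), (3,3), (3,4), (3,5), (3,6), (3,7), (4,2), (4,3), (4,6), (5,1), (5,2), (5,3), (5,5) — 18 in total.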